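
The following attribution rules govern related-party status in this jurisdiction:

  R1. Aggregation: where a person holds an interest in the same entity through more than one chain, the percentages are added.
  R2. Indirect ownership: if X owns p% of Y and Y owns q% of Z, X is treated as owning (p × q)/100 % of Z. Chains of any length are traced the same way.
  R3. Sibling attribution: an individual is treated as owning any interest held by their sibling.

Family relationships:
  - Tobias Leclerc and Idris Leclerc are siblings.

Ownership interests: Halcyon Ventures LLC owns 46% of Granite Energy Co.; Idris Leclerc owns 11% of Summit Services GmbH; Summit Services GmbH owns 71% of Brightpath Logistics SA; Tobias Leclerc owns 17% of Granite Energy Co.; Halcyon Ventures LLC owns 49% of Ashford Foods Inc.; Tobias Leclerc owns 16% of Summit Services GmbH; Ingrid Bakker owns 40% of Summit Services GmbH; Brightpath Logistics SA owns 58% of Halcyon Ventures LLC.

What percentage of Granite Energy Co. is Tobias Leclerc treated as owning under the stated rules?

By sibling attribution (R3), Tobias Leclerc is treated as also owning Idris Leclerc's interest in Summit Services GmbH, giving 16% + 11% = 27%.
Chain via Summit Services GmbH → Brightpath Logistics SA → Halcyon Ventures LLC (R2): 27% × 71% × 58% × 46% = 5.114556% of Granite Energy Co.
Direct interest in Granite Energy Co: 17%.
Aggregating (R1): 5.114556% + 17% = 22.114556%.

22.114556%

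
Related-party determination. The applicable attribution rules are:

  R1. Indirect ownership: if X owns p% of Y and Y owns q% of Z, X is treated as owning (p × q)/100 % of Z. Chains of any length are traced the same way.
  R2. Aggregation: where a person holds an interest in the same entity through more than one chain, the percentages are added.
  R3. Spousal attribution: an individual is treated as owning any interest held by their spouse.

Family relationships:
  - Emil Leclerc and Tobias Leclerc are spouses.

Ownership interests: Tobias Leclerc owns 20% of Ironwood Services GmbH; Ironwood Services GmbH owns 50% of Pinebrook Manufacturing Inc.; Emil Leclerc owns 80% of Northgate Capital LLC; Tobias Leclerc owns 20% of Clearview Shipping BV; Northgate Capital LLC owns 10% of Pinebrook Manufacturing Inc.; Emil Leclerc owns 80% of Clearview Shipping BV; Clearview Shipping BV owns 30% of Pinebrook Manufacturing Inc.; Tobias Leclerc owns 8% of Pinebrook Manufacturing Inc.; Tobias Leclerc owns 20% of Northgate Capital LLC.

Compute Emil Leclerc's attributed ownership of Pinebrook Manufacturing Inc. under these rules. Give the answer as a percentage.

58%

By spousal attribution (R3), Emil Leclerc is treated as also owning Tobias Leclerc's interest in Northgate Capital LLC, giving 80% + 20% = 100%.
By spousal attribution (R3), Emil Leclerc is treated as also owning Tobias Leclerc's interest in Clearview Shipping BV, giving 80% + 20% = 100%.
By spousal attribution (R3), Emil Leclerc is treated as owning Tobias Leclerc's 20% interest in Ironwood Services GmbH.
By spousal attribution (R3), Emil Leclerc is treated as owning Tobias Leclerc's 8% interest in Pinebrook Manufacturing Inc.
Chain via Northgate Capital LLC (R1): 100% × 10% = 10% of Pinebrook Manufacturing Inc.
Chain via Clearview Shipping BV (R1): 100% × 30% = 30% of Pinebrook Manufacturing Inc.
Chain via Ironwood Services GmbH (R1): 20% × 50% = 10% of Pinebrook Manufacturing Inc.
Direct interest in Pinebrook Manufacturing Inc: 8%.
Aggregating (R2): 10% + 30% + 10% + 8% = 58%.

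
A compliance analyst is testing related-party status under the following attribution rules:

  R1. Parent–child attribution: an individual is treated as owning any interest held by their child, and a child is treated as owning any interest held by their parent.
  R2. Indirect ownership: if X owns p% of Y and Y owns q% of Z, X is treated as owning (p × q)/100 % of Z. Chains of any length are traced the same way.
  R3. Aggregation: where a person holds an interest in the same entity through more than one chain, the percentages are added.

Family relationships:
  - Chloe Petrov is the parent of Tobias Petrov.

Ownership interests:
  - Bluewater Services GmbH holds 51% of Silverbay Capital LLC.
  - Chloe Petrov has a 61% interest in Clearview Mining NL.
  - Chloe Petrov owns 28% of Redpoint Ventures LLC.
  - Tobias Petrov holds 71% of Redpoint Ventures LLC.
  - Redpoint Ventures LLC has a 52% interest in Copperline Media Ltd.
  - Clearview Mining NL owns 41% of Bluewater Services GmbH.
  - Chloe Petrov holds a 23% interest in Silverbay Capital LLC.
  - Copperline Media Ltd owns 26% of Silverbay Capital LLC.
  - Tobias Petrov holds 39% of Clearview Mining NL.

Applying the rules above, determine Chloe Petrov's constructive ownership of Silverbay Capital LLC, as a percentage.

By parent–child attribution (R1), Chloe Petrov is treated as also owning Tobias Petrov's interest in Clearview Mining NL, giving 61% + 39% = 100%.
By parent–child attribution (R1), Chloe Petrov is treated as also owning Tobias Petrov's interest in Redpoint Ventures LLC, giving 28% + 71% = 99%.
Chain via Clearview Mining NL → Bluewater Services GmbH (R2): 100% × 41% × 51% = 20.91% of Silverbay Capital LLC.
Chain via Redpoint Ventures LLC → Copperline Media Ltd (R2): 99% × 52% × 26% = 13.3848% of Silverbay Capital LLC.
Direct interest in Silverbay Capital LLC: 23%.
Aggregating (R3): 20.91% + 13.3848% + 23% = 57.2948%.

57.2948%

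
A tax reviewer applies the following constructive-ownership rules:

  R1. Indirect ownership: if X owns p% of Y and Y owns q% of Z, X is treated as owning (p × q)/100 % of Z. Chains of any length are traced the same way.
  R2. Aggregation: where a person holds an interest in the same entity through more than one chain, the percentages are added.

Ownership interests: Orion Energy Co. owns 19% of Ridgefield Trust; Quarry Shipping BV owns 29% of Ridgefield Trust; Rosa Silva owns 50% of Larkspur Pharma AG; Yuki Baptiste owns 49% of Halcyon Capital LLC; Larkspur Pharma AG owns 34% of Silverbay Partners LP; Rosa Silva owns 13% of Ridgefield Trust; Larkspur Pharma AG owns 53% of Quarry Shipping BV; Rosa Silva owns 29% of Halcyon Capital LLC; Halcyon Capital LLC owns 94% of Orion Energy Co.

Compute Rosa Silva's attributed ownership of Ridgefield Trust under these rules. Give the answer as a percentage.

25.8644%

Chain via Halcyon Capital LLC → Orion Energy Co. (R1): 29% × 94% × 19% = 5.1794% of Ridgefield Trust.
Chain via Larkspur Pharma AG → Quarry Shipping BV (R1): 50% × 53% × 29% = 7.685% of Ridgefield Trust.
Direct interest in Ridgefield Trust: 13%.
Aggregating (R2): 5.1794% + 7.685% + 13% = 25.8644%.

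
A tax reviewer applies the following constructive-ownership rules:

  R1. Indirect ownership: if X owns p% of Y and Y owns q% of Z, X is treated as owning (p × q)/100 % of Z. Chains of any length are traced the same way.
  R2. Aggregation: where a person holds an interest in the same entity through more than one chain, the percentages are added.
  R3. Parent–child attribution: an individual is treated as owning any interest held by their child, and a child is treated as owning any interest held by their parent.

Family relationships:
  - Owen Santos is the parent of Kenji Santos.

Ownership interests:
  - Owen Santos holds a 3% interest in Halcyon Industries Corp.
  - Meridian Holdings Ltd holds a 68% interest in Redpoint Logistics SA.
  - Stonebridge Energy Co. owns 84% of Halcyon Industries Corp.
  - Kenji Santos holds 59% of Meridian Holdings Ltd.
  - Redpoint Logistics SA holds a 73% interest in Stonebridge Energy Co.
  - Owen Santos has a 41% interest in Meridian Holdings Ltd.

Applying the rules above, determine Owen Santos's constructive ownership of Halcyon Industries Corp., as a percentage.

44.6976%

By parent–child attribution (R3), Owen Santos is treated as also owning Kenji Santos's interest in Meridian Holdings Ltd, giving 41% + 59% = 100%.
Chain via Meridian Holdings Ltd → Redpoint Logistics SA → Stonebridge Energy Co. (R1): 100% × 68% × 73% × 84% = 41.6976% of Halcyon Industries Corp.
Direct interest in Halcyon Industries Corp: 3%.
Aggregating (R2): 41.6976% + 3% = 44.6976%.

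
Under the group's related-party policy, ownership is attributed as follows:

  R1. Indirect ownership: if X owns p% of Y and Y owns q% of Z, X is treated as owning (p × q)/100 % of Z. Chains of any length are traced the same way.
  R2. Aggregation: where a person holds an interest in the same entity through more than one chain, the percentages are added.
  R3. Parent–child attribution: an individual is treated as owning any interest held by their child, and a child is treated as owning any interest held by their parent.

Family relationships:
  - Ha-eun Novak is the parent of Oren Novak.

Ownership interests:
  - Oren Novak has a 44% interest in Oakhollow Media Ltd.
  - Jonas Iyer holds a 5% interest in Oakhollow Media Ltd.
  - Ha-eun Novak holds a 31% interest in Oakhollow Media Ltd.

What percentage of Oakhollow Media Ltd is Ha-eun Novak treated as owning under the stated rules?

75%

By parent–child attribution (R3), Ha-eun Novak is treated as also owning Oren Novak's interest in Oakhollow Media Ltd, giving 31% + 44% = 75%.
Direct interest in Oakhollow Media Ltd: 75%.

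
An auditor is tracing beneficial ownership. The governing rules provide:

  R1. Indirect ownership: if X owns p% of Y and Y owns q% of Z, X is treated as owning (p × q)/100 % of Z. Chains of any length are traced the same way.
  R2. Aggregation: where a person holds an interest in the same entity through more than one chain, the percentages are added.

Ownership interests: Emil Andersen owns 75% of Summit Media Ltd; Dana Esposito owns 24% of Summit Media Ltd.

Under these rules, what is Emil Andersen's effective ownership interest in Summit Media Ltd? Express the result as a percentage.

Direct interest in Summit Media Ltd: 75%.

75%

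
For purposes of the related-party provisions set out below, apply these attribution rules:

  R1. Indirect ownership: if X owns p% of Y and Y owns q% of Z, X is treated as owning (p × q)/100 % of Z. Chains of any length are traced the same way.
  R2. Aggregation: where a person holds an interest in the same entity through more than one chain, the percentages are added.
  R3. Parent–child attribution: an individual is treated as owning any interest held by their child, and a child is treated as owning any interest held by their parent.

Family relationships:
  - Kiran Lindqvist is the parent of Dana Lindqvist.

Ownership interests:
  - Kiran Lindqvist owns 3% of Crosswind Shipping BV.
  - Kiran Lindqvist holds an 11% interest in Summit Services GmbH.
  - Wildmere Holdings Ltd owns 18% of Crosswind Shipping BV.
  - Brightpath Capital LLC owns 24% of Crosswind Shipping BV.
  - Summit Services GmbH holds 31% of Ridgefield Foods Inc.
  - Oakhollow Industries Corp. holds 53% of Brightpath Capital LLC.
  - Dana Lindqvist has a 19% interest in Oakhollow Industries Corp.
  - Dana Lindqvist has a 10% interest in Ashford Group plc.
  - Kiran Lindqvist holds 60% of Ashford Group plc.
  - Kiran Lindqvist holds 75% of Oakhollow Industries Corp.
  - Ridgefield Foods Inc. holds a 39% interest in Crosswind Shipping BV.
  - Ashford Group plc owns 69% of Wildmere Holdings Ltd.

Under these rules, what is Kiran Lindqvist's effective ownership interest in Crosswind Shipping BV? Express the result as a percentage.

24.9807%

By parent–child attribution (R3), Kiran Lindqvist is treated as also owning Dana Lindqvist's interest in Ashford Group plc, giving 60% + 10% = 70%.
By parent–child attribution (R3), Kiran Lindqvist is treated as also owning Dana Lindqvist's interest in Oakhollow Industries Corp, giving 75% + 19% = 94%.
Chain via Summit Services GmbH → Ridgefield Foods Inc. (R1): 11% × 31% × 39% = 1.3299% of Crosswind Shipping BV.
Chain via Ashford Group plc → Wildmere Holdings Ltd (R1): 70% × 69% × 18% = 8.694% of Crosswind Shipping BV.
Chain via Oakhollow Industries Corp. → Brightpath Capital LLC (R1): 94% × 53% × 24% = 11.9568% of Crosswind Shipping BV.
Direct interest in Crosswind Shipping BV: 3%.
Aggregating (R2): 1.3299% + 8.694% + 11.9568% + 3% = 24.9807%.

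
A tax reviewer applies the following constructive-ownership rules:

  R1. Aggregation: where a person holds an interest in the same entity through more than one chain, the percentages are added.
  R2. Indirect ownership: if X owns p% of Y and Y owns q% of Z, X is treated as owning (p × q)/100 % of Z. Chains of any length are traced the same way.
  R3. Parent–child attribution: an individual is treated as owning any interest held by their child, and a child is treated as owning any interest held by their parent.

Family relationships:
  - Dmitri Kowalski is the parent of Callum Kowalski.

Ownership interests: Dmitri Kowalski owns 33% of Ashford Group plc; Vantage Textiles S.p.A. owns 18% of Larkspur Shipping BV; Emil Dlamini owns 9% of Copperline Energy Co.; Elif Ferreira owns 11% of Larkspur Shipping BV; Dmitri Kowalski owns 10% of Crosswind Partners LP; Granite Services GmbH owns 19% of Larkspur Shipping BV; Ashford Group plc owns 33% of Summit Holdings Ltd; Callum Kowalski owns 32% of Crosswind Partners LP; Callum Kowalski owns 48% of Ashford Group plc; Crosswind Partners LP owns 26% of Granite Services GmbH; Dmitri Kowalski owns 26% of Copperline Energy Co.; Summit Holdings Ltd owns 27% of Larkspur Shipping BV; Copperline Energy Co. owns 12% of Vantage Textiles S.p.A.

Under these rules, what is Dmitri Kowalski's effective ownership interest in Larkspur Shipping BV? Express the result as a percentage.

9.8535%

By parent–child attribution (R3), Dmitri Kowalski is treated as also owning Callum Kowalski's interest in Ashford Group plc, giving 33% + 48% = 81%.
By parent–child attribution (R3), Dmitri Kowalski is treated as also owning Callum Kowalski's interest in Crosswind Partners LP, giving 10% + 32% = 42%.
Chain via Copperline Energy Co. → Vantage Textiles S.p.A. (R2): 26% × 12% × 18% = 0.5616% of Larkspur Shipping BV.
Chain via Ashford Group plc → Summit Holdings Ltd (R2): 81% × 33% × 27% = 7.2171% of Larkspur Shipping BV.
Chain via Crosswind Partners LP → Granite Services GmbH (R2): 42% × 26% × 19% = 2.0748% of Larkspur Shipping BV.
Aggregating (R1): 0.5616% + 7.2171% + 2.0748% = 9.8535%.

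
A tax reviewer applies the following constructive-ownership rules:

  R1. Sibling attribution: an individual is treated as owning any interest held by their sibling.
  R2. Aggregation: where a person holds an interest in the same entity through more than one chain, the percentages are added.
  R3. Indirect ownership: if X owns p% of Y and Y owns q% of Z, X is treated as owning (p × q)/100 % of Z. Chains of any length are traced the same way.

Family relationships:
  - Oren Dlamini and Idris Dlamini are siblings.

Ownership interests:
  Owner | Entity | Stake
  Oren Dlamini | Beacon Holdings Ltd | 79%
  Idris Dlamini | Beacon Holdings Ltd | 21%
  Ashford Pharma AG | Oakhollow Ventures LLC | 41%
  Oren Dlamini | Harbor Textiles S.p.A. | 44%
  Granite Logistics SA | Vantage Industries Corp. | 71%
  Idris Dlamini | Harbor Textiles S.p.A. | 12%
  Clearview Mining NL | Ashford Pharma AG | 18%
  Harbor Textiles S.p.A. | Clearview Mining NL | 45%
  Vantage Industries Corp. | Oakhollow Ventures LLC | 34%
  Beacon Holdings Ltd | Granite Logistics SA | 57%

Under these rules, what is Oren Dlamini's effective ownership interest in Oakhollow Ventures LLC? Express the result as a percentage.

15.61956%

By sibling attribution (R1), Oren Dlamini is treated as also owning Idris Dlamini's interest in Beacon Holdings Ltd, giving 79% + 21% = 100%.
By sibling attribution (R1), Oren Dlamini is treated as also owning Idris Dlamini's interest in Harbor Textiles S.p.A, giving 44% + 12% = 56%.
Chain via Beacon Holdings Ltd → Granite Logistics SA → Vantage Industries Corp. (R3): 100% × 57% × 71% × 34% = 13.7598% of Oakhollow Ventures LLC.
Chain via Harbor Textiles S.p.A. → Clearview Mining NL → Ashford Pharma AG (R3): 56% × 45% × 18% × 41% = 1.85976% of Oakhollow Ventures LLC.
Aggregating (R2): 13.7598% + 1.85976% = 15.61956%.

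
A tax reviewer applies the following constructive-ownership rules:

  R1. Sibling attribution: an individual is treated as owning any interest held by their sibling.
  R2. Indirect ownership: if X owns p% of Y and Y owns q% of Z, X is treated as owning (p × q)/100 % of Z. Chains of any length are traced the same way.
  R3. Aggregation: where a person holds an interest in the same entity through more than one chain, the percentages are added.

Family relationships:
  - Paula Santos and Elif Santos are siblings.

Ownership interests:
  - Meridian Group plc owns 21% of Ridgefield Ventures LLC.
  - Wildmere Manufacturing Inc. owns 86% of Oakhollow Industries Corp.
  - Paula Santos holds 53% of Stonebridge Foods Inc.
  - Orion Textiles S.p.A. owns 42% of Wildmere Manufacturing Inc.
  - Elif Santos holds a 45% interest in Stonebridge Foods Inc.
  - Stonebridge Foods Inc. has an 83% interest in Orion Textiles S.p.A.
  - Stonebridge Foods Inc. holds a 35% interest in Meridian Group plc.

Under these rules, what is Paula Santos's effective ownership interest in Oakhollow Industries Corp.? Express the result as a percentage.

By sibling attribution (R1), Paula Santos is treated as also owning Elif Santos's interest in Stonebridge Foods Inc, giving 53% + 45% = 98%.
Chain via Stonebridge Foods Inc. → Orion Textiles S.p.A. → Wildmere Manufacturing Inc. (R2): 98% × 83% × 42% × 86% = 29.380008% of Oakhollow Industries Corp.

29.380008%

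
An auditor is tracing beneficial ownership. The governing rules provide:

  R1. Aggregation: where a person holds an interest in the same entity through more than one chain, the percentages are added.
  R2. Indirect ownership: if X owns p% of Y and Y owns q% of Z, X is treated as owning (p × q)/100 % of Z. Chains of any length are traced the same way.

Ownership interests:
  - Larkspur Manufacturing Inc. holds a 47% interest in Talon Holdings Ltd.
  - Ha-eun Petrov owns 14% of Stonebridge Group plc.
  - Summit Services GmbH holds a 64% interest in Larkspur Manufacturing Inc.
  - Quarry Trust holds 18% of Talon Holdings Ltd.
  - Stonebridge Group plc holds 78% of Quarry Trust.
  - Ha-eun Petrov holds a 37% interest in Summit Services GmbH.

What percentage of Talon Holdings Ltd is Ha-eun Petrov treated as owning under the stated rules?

Chain via Summit Services GmbH → Larkspur Manufacturing Inc. (R2): 37% × 64% × 47% = 11.1296% of Talon Holdings Ltd.
Chain via Stonebridge Group plc → Quarry Trust (R2): 14% × 78% × 18% = 1.9656% of Talon Holdings Ltd.
Aggregating (R1): 11.1296% + 1.9656% = 13.0952%.

13.0952%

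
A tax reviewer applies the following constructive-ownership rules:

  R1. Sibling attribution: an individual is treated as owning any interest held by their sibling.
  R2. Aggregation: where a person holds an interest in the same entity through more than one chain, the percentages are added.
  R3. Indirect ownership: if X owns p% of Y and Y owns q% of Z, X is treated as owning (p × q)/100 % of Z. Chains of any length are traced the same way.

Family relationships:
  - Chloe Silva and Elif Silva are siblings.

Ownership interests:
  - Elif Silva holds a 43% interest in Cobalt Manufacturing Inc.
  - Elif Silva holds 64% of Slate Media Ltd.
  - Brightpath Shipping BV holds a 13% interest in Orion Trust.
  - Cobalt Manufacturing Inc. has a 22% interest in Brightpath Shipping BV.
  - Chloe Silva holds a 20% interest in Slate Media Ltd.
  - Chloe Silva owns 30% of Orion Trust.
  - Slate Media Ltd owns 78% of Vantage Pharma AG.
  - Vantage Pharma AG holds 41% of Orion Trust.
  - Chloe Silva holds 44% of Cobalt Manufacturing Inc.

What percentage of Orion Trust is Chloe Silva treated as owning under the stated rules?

59.3514%

By sibling attribution (R1), Chloe Silva is treated as also owning Elif Silva's interest in Slate Media Ltd, giving 20% + 64% = 84%.
By sibling attribution (R1), Chloe Silva is treated as also owning Elif Silva's interest in Cobalt Manufacturing Inc, giving 44% + 43% = 87%.
Chain via Slate Media Ltd → Vantage Pharma AG (R3): 84% × 78% × 41% = 26.8632% of Orion Trust.
Chain via Cobalt Manufacturing Inc. → Brightpath Shipping BV (R3): 87% × 22% × 13% = 2.4882% of Orion Trust.
Direct interest in Orion Trust: 30%.
Aggregating (R2): 26.8632% + 2.4882% + 30% = 59.3514%.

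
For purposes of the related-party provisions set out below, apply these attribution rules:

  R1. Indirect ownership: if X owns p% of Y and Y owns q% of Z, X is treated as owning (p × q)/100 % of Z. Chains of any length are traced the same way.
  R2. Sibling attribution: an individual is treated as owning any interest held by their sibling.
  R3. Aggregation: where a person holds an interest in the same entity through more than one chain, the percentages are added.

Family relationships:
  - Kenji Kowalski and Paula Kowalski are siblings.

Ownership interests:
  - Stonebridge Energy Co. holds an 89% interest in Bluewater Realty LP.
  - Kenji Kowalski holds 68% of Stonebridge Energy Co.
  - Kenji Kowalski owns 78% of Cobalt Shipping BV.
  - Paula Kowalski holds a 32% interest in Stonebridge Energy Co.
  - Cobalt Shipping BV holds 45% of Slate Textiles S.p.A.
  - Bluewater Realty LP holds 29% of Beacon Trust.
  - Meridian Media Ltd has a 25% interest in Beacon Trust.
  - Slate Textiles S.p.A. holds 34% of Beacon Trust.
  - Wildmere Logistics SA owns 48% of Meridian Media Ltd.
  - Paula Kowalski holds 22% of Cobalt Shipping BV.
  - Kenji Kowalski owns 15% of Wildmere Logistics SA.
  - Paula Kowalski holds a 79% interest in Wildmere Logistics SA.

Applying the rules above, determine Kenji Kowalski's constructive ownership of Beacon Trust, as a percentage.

52.39%

By sibling attribution (R2), Kenji Kowalski is treated as also owning Paula Kowalski's interest in Cobalt Shipping BV, giving 78% + 22% = 100%.
By sibling attribution (R2), Kenji Kowalski is treated as also owning Paula Kowalski's interest in Stonebridge Energy Co, giving 68% + 32% = 100%.
By sibling attribution (R2), Kenji Kowalski is treated as also owning Paula Kowalski's interest in Wildmere Logistics SA, giving 15% + 79% = 94%.
Chain via Cobalt Shipping BV → Slate Textiles S.p.A. (R1): 100% × 45% × 34% = 15.3% of Beacon Trust.
Chain via Stonebridge Energy Co. → Bluewater Realty LP (R1): 100% × 89% × 29% = 25.81% of Beacon Trust.
Chain via Wildmere Logistics SA → Meridian Media Ltd (R1): 94% × 48% × 25% = 11.28% of Beacon Trust.
Aggregating (R3): 15.3% + 25.81% + 11.28% = 52.39%.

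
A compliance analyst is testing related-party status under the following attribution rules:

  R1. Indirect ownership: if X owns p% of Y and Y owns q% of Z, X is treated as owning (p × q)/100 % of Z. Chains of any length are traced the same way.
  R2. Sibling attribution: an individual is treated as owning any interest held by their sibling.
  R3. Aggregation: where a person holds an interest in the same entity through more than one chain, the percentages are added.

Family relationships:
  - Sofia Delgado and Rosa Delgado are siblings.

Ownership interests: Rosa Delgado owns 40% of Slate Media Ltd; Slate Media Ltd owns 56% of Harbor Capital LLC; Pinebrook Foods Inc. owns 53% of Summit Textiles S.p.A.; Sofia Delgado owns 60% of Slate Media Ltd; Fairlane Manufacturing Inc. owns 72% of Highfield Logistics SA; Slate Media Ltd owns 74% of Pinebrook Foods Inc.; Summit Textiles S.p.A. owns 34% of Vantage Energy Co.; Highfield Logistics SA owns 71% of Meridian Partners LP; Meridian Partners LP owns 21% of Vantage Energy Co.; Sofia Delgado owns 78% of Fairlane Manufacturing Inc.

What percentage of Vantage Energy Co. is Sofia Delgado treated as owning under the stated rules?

By sibling attribution (R2), Sofia Delgado is treated as also owning Rosa Delgado's interest in Slate Media Ltd, giving 60% + 40% = 100%.
Chain via Fairlane Manufacturing Inc. → Highfield Logistics SA → Meridian Partners LP (R1): 78% × 72% × 71% × 21% = 8.373456% of Vantage Energy Co.
Chain via Slate Media Ltd → Pinebrook Foods Inc. → Summit Textiles S.p.A. (R1): 100% × 74% × 53% × 34% = 13.3348% of Vantage Energy Co.
Aggregating (R3): 8.373456% + 13.3348% = 21.708256%.

21.708256%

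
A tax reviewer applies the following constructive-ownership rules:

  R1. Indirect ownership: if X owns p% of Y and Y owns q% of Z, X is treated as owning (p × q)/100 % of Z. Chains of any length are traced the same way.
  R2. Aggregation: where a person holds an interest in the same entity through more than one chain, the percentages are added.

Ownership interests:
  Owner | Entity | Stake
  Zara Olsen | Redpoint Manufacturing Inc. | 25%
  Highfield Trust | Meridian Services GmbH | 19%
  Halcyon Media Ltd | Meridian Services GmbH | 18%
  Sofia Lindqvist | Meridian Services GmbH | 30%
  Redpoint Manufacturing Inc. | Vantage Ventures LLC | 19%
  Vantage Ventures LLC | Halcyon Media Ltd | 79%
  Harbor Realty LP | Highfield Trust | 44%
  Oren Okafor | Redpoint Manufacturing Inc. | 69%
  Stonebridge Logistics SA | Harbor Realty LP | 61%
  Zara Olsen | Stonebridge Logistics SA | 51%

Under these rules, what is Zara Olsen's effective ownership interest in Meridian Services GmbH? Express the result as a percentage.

3.276246%

Chain via Redpoint Manufacturing Inc. → Vantage Ventures LLC → Halcyon Media Ltd (R1): 25% × 19% × 79% × 18% = 0.67545% of Meridian Services GmbH.
Chain via Stonebridge Logistics SA → Harbor Realty LP → Highfield Trust (R1): 51% × 61% × 44% × 19% = 2.600796% of Meridian Services GmbH.
Aggregating (R2): 0.67545% + 2.600796% = 3.276246%.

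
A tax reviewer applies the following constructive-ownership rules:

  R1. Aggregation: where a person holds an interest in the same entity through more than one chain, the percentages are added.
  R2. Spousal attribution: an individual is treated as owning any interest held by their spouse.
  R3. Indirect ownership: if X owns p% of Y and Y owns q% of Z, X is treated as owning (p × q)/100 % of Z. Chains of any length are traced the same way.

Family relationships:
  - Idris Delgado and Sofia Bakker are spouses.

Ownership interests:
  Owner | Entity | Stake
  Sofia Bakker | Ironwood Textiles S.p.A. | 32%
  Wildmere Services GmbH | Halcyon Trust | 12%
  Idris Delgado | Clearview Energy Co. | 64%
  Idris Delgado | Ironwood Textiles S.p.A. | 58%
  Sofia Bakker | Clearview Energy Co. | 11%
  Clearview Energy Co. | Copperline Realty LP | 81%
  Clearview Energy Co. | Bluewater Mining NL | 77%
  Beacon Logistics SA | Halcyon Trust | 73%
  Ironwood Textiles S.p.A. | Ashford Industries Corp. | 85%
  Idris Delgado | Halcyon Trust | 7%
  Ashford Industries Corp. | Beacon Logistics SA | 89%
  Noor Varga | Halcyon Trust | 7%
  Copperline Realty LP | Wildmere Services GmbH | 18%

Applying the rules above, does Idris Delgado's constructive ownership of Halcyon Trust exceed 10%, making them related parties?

By spousal attribution (R2), Idris Delgado is treated as also owning Sofia Bakker's interest in Ironwood Textiles S.p.A, giving 58% + 32% = 90%.
By spousal attribution (R2), Idris Delgado is treated as also owning Sofia Bakker's interest in Clearview Energy Co, giving 64% + 11% = 75%.
Chain via Ironwood Textiles S.p.A. → Ashford Industries Corp. → Beacon Logistics SA (R3): 90% × 85% × 89% × 73% = 49.70205% of Halcyon Trust.
Chain via Clearview Energy Co. → Copperline Realty LP → Wildmere Services GmbH (R3): 75% × 81% × 18% × 12% = 1.3122% of Halcyon Trust.
Direct interest in Halcyon Trust: 7%.
Aggregating (R1): 49.70205% + 1.3122% + 7% = 58.01425%.
58.01425% exceeds the 10% threshold, so Idris is a related party to Halcyon Trust.

Yes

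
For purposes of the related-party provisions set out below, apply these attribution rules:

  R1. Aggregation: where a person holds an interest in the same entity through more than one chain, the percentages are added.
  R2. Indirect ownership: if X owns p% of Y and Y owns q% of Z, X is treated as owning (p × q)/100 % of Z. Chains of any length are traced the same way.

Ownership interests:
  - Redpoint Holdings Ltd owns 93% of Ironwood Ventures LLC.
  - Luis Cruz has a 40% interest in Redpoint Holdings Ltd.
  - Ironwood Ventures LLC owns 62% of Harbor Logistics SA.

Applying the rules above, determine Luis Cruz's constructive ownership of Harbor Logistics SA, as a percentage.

23.064%

Chain via Redpoint Holdings Ltd → Ironwood Ventures LLC (R2): 40% × 93% × 62% = 23.064% of Harbor Logistics SA.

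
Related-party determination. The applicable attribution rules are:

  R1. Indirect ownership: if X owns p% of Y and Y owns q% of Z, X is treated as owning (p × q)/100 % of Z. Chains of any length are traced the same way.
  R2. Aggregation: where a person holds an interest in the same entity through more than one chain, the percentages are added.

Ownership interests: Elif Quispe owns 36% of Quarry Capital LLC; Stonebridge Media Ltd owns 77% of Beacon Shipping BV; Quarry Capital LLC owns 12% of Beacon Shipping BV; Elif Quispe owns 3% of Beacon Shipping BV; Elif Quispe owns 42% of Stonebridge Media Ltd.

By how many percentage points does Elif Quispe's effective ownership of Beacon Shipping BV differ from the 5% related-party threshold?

34.66

Chain via Quarry Capital LLC (R1): 36% × 12% = 4.32% of Beacon Shipping BV.
Chain via Stonebridge Media Ltd (R1): 42% × 77% = 32.34% of Beacon Shipping BV.
Direct interest in Beacon Shipping BV: 3%.
Aggregating (R2): 4.32% + 32.34% + 3% = 39.66%.
39.66% exceeds the 5% threshold by 34.66 percentage points.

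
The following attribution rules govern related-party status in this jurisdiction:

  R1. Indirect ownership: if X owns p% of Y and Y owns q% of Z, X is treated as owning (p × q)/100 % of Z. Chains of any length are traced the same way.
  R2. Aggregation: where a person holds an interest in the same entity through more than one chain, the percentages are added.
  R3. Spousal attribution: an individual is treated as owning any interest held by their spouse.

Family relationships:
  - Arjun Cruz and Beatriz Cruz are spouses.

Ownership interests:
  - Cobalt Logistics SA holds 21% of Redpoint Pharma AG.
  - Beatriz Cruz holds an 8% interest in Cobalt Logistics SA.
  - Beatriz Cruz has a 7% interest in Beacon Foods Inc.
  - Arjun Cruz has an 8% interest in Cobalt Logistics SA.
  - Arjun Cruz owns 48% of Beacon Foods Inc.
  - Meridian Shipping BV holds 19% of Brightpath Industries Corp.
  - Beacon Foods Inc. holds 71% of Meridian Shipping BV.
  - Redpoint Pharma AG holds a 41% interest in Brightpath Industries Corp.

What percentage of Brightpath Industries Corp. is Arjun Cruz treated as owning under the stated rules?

By spousal attribution (R3), Arjun Cruz is treated as also owning Beatriz Cruz's interest in Cobalt Logistics SA, giving 8% + 8% = 16%.
By spousal attribution (R3), Arjun Cruz is treated as also owning Beatriz Cruz's interest in Beacon Foods Inc, giving 48% + 7% = 55%.
Chain via Cobalt Logistics SA → Redpoint Pharma AG (R1): 16% × 21% × 41% = 1.3776% of Brightpath Industries Corp.
Chain via Beacon Foods Inc. → Meridian Shipping BV (R1): 55% × 71% × 19% = 7.4195% of Brightpath Industries Corp.
Aggregating (R2): 1.3776% + 7.4195% = 8.7971%.

8.7971%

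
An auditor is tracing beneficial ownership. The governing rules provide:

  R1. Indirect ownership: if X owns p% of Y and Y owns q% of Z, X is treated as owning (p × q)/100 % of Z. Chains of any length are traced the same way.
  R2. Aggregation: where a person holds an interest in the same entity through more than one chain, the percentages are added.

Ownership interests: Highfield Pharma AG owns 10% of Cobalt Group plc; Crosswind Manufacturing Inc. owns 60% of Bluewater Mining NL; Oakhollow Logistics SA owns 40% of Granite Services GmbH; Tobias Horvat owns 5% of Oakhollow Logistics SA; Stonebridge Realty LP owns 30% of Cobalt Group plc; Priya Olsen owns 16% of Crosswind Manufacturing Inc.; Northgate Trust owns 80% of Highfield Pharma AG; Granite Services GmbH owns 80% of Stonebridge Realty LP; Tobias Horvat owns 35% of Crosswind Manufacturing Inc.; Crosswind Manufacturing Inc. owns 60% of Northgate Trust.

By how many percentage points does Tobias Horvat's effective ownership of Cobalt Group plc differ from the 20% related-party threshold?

17.84

Chain via Crosswind Manufacturing Inc. → Northgate Trust → Highfield Pharma AG (R1): 35% × 60% × 80% × 10% = 1.68% of Cobalt Group plc.
Chain via Oakhollow Logistics SA → Granite Services GmbH → Stonebridge Realty LP (R1): 5% × 40% × 80% × 30% = 0.48% of Cobalt Group plc.
Aggregating (R2): 1.68% + 0.48% = 2.16%.
2.16% falls short of the 20% threshold by 17.84 percentage points.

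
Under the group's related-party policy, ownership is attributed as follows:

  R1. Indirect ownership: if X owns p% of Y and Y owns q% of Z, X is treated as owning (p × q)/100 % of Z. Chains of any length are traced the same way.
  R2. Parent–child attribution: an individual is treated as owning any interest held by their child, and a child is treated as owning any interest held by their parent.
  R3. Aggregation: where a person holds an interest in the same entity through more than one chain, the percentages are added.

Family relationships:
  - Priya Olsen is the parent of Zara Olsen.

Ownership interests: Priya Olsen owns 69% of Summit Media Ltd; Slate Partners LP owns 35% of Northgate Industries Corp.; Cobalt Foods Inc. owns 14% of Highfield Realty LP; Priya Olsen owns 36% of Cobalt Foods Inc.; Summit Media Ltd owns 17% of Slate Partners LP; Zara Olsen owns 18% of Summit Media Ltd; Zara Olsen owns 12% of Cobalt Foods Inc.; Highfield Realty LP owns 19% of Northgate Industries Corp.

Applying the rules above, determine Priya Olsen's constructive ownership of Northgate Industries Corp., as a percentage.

By parent–child attribution (R2), Priya Olsen is treated as also owning Zara Olsen's interest in Cobalt Foods Inc, giving 36% + 12% = 48%.
By parent–child attribution (R2), Priya Olsen is treated as also owning Zara Olsen's interest in Summit Media Ltd, giving 69% + 18% = 87%.
Chain via Cobalt Foods Inc. → Highfield Realty LP (R1): 48% × 14% × 19% = 1.2768% of Northgate Industries Corp.
Chain via Summit Media Ltd → Slate Partners LP (R1): 87% × 17% × 35% = 5.1765% of Northgate Industries Corp.
Aggregating (R3): 1.2768% + 5.1765% = 6.4533%.

6.4533%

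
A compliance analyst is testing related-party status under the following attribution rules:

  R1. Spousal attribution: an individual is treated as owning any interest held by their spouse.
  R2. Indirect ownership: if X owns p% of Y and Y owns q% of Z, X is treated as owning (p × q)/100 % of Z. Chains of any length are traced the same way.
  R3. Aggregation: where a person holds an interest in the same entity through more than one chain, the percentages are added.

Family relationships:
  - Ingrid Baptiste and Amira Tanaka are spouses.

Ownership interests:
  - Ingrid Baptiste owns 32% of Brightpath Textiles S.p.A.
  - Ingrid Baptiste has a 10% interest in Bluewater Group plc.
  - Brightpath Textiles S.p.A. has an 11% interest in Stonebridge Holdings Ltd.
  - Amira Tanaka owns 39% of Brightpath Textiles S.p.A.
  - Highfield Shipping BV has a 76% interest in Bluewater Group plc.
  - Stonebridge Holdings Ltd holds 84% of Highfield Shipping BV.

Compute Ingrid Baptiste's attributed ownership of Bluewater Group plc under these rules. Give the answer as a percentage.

By spousal attribution (R1), Ingrid Baptiste is treated as also owning Amira Tanaka's interest in Brightpath Textiles S.p.A, giving 32% + 39% = 71%.
Chain via Brightpath Textiles S.p.A. → Stonebridge Holdings Ltd → Highfield Shipping BV (R2): 71% × 11% × 84% × 76% = 4.985904% of Bluewater Group plc.
Direct interest in Bluewater Group plc: 10%.
Aggregating (R3): 4.985904% + 10% = 14.985904%.

14.985904%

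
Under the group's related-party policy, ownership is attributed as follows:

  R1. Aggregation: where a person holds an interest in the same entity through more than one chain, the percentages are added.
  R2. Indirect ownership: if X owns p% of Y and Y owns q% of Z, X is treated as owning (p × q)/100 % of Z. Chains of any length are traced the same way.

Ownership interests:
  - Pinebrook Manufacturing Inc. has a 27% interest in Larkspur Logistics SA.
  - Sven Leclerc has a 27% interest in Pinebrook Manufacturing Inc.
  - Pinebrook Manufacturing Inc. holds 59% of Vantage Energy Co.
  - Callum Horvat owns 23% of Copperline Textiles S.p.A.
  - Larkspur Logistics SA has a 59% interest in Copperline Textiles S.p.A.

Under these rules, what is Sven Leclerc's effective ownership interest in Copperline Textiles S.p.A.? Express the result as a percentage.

Chain via Pinebrook Manufacturing Inc. → Larkspur Logistics SA (R2): 27% × 27% × 59% = 4.3011% of Copperline Textiles S.p.A.

4.3011%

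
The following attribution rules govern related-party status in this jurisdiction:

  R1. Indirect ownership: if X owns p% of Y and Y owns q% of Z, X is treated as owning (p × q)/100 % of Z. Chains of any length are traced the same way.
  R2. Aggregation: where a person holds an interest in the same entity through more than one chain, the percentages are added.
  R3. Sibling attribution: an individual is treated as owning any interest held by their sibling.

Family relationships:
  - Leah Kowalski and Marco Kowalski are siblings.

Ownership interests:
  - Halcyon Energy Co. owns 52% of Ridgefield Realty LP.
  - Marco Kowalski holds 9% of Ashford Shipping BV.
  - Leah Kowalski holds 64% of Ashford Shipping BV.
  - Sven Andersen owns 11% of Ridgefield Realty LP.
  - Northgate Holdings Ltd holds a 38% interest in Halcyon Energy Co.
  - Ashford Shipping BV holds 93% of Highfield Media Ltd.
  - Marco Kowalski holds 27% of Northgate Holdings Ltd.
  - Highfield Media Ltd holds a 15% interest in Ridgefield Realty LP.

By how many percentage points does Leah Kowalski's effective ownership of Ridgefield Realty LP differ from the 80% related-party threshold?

By sibling attribution (R3), Leah Kowalski is treated as also owning Marco Kowalski's interest in Ashford Shipping BV, giving 64% + 9% = 73%.
By sibling attribution (R3), Leah Kowalski is treated as owning Marco Kowalski's 27% interest in Northgate Holdings Ltd.
Chain via Ashford Shipping BV → Highfield Media Ltd (R1): 73% × 93% × 15% = 10.1835% of Ridgefield Realty LP.
Chain via Northgate Holdings Ltd → Halcyon Energy Co. (R1): 27% × 38% × 52% = 5.3352% of Ridgefield Realty LP.
Aggregating (R2): 10.1835% + 5.3352% = 15.5187%.
15.5187% falls short of the 80% threshold by 64.4813 percentage points.

64.4813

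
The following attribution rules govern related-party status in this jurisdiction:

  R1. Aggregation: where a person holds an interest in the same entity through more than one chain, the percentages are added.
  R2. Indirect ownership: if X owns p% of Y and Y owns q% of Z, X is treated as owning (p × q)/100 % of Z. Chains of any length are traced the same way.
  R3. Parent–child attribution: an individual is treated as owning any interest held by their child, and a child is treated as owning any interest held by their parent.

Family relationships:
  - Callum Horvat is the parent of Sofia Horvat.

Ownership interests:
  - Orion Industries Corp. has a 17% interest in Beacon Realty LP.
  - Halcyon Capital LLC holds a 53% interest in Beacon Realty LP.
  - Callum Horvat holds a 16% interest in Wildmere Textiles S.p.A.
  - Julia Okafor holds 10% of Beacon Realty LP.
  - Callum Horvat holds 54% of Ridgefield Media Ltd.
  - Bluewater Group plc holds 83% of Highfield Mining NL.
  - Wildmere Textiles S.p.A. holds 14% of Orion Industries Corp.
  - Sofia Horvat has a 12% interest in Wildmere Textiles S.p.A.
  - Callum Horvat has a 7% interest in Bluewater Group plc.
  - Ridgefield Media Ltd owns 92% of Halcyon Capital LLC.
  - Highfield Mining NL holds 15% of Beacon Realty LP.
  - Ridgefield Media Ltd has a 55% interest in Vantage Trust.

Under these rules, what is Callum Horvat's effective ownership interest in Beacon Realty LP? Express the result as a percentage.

By parent–child attribution (R3), Callum Horvat is treated as also owning Sofia Horvat's interest in Wildmere Textiles S.p.A, giving 16% + 12% = 28%.
Chain via Ridgefield Media Ltd → Halcyon Capital LLC (R2): 54% × 92% × 53% = 26.3304% of Beacon Realty LP.
Chain via Wildmere Textiles S.p.A. → Orion Industries Corp. (R2): 28% × 14% × 17% = 0.6664% of Beacon Realty LP.
Chain via Bluewater Group plc → Highfield Mining NL (R2): 7% × 83% × 15% = 0.8715% of Beacon Realty LP.
Aggregating (R1): 26.3304% + 0.6664% + 0.8715% = 27.8683%.

27.8683%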